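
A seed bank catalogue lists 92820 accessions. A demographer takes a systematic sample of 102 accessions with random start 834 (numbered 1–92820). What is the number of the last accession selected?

92744

k = 92820/102 = 910
102nd selection = r + (102−1)·k = 834 + 101×910 = 834 + 91910 = 92744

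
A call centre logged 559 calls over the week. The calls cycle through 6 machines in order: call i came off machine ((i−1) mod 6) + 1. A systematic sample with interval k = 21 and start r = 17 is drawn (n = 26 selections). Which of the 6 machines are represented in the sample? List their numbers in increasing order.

2, 5

Consecutive selections differ by k = 21, so their machine numbers differ by 21 mod 6 = 3.
gcd(21, 6) = 3, so the sample visits 6/3 = 2 distinct residues mod 6.
Start 17 is machine 5; the machines hit are 2, 5.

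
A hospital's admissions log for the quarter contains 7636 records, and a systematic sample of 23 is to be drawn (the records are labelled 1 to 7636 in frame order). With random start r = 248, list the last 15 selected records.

2904, 3236, 3568, 3900, 4232, 4564, 4896, 5228, 5560, 5892, 6224, 6556, 6888, 7220, 7552

k = N/n = 7636/23 = 332
9th selection = 248 + 8×332 = 2904
10th: 2904 + 332 = 3236
11th: 3236 + 332 = 3568
12th: 3568 + 332 = 3900
13th: 3900 + 332 = 4232
14th: 4232 + 332 = 4564
15th: 4564 + 332 = 4896
16th: 4896 + 332 = 5228
17th: 5228 + 332 = 5560
18th: 5560 + 332 = 5892
19th: 5892 + 332 = 6224
20th: 6224 + 332 = 6556
21st: 6556 + 332 = 6888
22nd: 6888 + 332 = 7220
23rd: 7220 + 332 = 7552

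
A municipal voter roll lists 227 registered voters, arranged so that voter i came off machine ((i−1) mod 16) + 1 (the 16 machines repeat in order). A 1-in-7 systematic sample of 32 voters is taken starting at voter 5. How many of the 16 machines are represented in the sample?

16

Consecutive selections differ by k = 7, so their machine numbers differ by 7 mod 16 = 7.
gcd(7, 16) = 1, so the sample visits 16/1 = 16 distinct residues mod 16.
Start 5 is machine 5; the machines hit are 1, 2, 3, 4, 5, 6, 7, 8, 9, 10, 11, 12, 13, 14, 15, 16.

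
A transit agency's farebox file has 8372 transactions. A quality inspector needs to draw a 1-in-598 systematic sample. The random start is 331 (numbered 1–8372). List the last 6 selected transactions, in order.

9th selection = 331 + 8×598 = 5115
10th: 5115 + 598 = 5713
11th: 5713 + 598 = 6311
12th: 6311 + 598 = 6909
13th: 6909 + 598 = 7507
14th: 7507 + 598 = 8105

5115, 5713, 6311, 6909, 7507, 8105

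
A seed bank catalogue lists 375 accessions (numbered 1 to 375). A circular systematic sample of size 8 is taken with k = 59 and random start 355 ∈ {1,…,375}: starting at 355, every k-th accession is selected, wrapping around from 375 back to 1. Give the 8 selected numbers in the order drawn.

355, 39, 98, 157, 216, 275, 334, 18

Selection 1: 355
Selection 2: 355 + 59 = 414 → 414 − 375 = 39
Selection 3: 39 + 59 = 98
Selection 4: 98 + 59 = 157
Selection 5: 157 + 59 = 216
Selection 6: 216 + 59 = 275
Selection 7: 275 + 59 = 334
Selection 8: 334 + 59 = 393 → 393 − 375 = 18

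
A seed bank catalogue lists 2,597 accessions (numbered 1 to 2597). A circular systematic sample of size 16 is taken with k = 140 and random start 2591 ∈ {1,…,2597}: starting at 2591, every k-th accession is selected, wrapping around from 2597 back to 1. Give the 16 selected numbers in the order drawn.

Selection 1: 2591
Selection 2: 2591 + 140 = 2731 → 2731 − 2597 = 134
Selection 3: 134 + 140 = 274
Selection 4: 274 + 140 = 414
Selection 5: 414 + 140 = 554
Selection 6: 554 + 140 = 694
Selection 7: 694 + 140 = 834
Selection 8: 834 + 140 = 974
Selection 9: 974 + 140 = 1114
Selection 10: 1114 + 140 = 1254
Selection 11: 1254 + 140 = 1394
Selection 12: 1394 + 140 = 1534
Selection 13: 1534 + 140 = 1674
Selection 14: 1674 + 140 = 1814
Selection 15: 1814 + 140 = 1954
Selection 16: 1954 + 140 = 2094

2591, 134, 274, 414, 554, 694, 834, 974, 1114, 1254, 1394, 1534, 1674, 1814, 1954, 2094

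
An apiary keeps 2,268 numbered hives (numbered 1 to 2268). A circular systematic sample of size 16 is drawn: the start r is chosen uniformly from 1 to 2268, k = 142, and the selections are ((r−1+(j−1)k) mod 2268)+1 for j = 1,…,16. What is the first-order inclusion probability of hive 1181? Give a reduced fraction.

4/567

For each position j, as r ranges over 1…2268 the j-th selection hits every hive exactly once, so hive 1181 is selected for exactly 16 of the 2268 starts.
Inclusion probability = 16/2268 = 4/567.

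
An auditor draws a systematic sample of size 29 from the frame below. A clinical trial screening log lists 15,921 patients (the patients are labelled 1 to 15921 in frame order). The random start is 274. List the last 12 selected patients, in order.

9607, 10156, 10705, 11254, 11803, 12352, 12901, 13450, 13999, 14548, 15097, 15646

k = N/n = 15921/29 = 549
18th selection = 274 + 17×549 = 9607
19th: 9607 + 549 = 10156
20th: 10156 + 549 = 10705
21st: 10705 + 549 = 11254
22nd: 11254 + 549 = 11803
23rd: 11803 + 549 = 12352
24th: 12352 + 549 = 12901
25th: 12901 + 549 = 13450
26th: 13450 + 549 = 13999
27th: 13999 + 549 = 14548
28th: 14548 + 549 = 15097
29th: 15097 + 549 = 15646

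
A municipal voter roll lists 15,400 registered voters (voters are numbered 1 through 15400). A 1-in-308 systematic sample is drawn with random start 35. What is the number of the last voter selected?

15127

k = 308
50th selection = r + (50−1)·k = 35 + 49×308 = 35 + 15092 = 15127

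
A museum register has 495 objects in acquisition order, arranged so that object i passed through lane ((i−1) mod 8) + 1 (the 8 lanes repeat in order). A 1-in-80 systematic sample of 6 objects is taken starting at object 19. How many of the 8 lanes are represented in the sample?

1

Consecutive selections differ by k = 80, so their lane numbers differ by 80 mod 8 = 0.
gcd(80, 8) = 8, so the sample visits 8/8 = 1 distinct residues mod 8.
Start 19 is lane 3; the lanes hit are 3.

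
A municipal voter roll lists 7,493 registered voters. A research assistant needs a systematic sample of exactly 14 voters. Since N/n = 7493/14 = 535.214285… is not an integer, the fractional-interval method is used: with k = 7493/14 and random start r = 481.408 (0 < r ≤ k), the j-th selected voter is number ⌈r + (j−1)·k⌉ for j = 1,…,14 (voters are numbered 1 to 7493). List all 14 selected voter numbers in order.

j=1: r + 0k = 481.408 → ⌈·⌉ = 482
j=2: r + 1k = 1016.622285… → ⌈·⌉ = 1017
j=3: r + 2k = 1551.836571… → ⌈·⌉ = 1552
j=4: r + 3k = 2087.050857… → ⌈·⌉ = 2088
j=5: r + 4k = 2622.265142… → ⌈·⌉ = 2623
j=6: r + 5k = 3157.479428… → ⌈·⌉ = 3158
j=7: r + 6k = 3692.693714… → ⌈·⌉ = 3693
j=8: r + 7k = 4227.908 → ⌈·⌉ = 4228
j=9: r + 8k = 4763.122285… → ⌈·⌉ = 4764
j=10: r + 9k = 5298.336571… → ⌈·⌉ = 5299
j=11: r + 10k = 5833.550857… → ⌈·⌉ = 5834
j=12: r + 11k = 6368.765142… → ⌈·⌉ = 6369
j=13: r + 12k = 6903.979428… → ⌈·⌉ = 6904
j=14: r + 13k = 7439.193714… → ⌈·⌉ = 7440

482, 1017, 1552, 2088, 2623, 3158, 3693, 4228, 4764, 5299, 5834, 6369, 6904, 7440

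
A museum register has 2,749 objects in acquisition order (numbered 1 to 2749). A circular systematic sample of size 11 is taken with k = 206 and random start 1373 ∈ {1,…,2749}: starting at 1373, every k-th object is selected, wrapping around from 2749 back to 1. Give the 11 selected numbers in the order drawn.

1373, 1579, 1785, 1991, 2197, 2403, 2609, 66, 272, 478, 684

Selection 1: 1373
Selection 2: 1373 + 206 = 1579
Selection 3: 1579 + 206 = 1785
Selection 4: 1785 + 206 = 1991
Selection 5: 1991 + 206 = 2197
Selection 6: 2197 + 206 = 2403
Selection 7: 2403 + 206 = 2609
Selection 8: 2609 + 206 = 2815 → 2815 − 2749 = 66
Selection 9: 66 + 206 = 272
Selection 10: 272 + 206 = 478
Selection 11: 478 + 206 = 684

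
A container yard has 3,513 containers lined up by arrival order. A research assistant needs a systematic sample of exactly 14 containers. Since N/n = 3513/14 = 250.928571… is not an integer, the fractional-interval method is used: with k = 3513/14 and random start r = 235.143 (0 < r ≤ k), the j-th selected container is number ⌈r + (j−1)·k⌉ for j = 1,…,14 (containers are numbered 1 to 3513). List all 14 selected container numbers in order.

j=1: r + 0k = 235.143 → ⌈·⌉ = 236
j=2: r + 1k = 486.071571… → ⌈·⌉ = 487
j=3: r + 2k = 737.000142… → ⌈·⌉ = 738
j=4: r + 3k = 987.928714… → ⌈·⌉ = 988
j=5: r + 4k = 1238.857285… → ⌈·⌉ = 1239
j=6: r + 5k = 1489.785857… → ⌈·⌉ = 1490
j=7: r + 6k = 1740.714428… → ⌈·⌉ = 1741
j=8: r + 7k = 1991.643 → ⌈·⌉ = 1992
j=9: r + 8k = 2242.571571… → ⌈·⌉ = 2243
j=10: r + 9k = 2493.500142… → ⌈·⌉ = 2494
j=11: r + 10k = 2744.428714… → ⌈·⌉ = 2745
j=12: r + 11k = 2995.357285… → ⌈·⌉ = 2996
j=13: r + 12k = 3246.285857… → ⌈·⌉ = 3247
j=14: r + 13k = 3497.214428… → ⌈·⌉ = 3498

236, 487, 738, 988, 1239, 1490, 1741, 1992, 2243, 2494, 2745, 2996, 3247, 3498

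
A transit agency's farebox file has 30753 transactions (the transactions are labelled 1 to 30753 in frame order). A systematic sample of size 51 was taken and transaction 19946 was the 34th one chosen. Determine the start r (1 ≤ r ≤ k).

k = 30753/51 = 603
r = 19946 − (34−1)×603 = 19946 − 19899 = 47

47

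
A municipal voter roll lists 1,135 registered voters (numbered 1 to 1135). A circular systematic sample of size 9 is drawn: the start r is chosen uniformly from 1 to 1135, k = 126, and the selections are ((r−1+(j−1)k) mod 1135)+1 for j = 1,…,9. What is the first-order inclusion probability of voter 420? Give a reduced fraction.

For each position j, as r ranges over 1…1135 the j-th selection hits every voter exactly once, so voter 420 is selected for exactly 9 of the 1135 starts.
Inclusion probability = 9/1135.

9/1135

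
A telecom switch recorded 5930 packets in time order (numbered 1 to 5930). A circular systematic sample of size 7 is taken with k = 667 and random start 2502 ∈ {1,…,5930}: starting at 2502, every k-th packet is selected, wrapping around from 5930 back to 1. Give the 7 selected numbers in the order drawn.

2502, 3169, 3836, 4503, 5170, 5837, 574

Selection 1: 2502
Selection 2: 2502 + 667 = 3169
Selection 3: 3169 + 667 = 3836
Selection 4: 3836 + 667 = 4503
Selection 5: 4503 + 667 = 5170
Selection 6: 5170 + 667 = 5837
Selection 7: 5837 + 667 = 6504 → 6504 − 5930 = 574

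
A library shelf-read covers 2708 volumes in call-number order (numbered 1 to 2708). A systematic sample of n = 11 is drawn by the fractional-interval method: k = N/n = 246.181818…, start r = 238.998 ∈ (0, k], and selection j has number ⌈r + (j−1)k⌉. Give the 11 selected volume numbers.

j=1: r + 0k = 238.998 → ⌈·⌉ = 239
j=2: r + 1k = 485.179818… → ⌈·⌉ = 486
j=3: r + 2k = 731.361636… → ⌈·⌉ = 732
j=4: r + 3k = 977.543454… → ⌈·⌉ = 978
j=5: r + 4k = 1223.725272… → ⌈·⌉ = 1224
j=6: r + 5k = 1469.907090… → ⌈·⌉ = 1470
j=7: r + 6k = 1716.088909… → ⌈·⌉ = 1717
j=8: r + 7k = 1962.270727… → ⌈·⌉ = 1963
j=9: r + 8k = 2208.452545… → ⌈·⌉ = 2209
j=10: r + 9k = 2454.634363… → ⌈·⌉ = 2455
j=11: r + 10k = 2700.816181… → ⌈·⌉ = 2701

239, 486, 732, 978, 1224, 1470, 1717, 1963, 2209, 2455, 2701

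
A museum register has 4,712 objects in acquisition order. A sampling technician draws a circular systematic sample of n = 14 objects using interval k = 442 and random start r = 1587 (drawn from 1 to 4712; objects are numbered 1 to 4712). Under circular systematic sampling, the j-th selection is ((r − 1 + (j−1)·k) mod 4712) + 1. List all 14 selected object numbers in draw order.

1587, 2029, 2471, 2913, 3355, 3797, 4239, 4681, 411, 853, 1295, 1737, 2179, 2621

Selection 1: 1587
Selection 2: 1587 + 442 = 2029
Selection 3: 2029 + 442 = 2471
Selection 4: 2471 + 442 = 2913
Selection 5: 2913 + 442 = 3355
Selection 6: 3355 + 442 = 3797
Selection 7: 3797 + 442 = 4239
Selection 8: 4239 + 442 = 4681
Selection 9: 4681 + 442 = 5123 → 5123 − 4712 = 411
Selection 10: 411 + 442 = 853
Selection 11: 853 + 442 = 1295
Selection 12: 1295 + 442 = 1737
Selection 13: 1737 + 442 = 2179
Selection 14: 2179 + 442 = 2621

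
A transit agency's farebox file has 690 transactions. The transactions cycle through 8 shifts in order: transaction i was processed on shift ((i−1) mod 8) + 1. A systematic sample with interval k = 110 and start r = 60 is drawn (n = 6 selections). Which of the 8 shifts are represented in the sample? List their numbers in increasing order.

2, 4, 6, 8

Consecutive selections differ by k = 110, so their shift numbers differ by 110 mod 8 = 6.
gcd(110, 8) = 2, so the sample visits 8/2 = 4 distinct residues mod 8.
Start 60 is shift 4; the shifts hit are 2, 4, 6, 8.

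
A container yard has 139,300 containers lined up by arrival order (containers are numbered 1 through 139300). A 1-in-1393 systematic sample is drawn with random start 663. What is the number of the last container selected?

k = 1393
100th selection = r + (100−1)·k = 663 + 99×1393 = 663 + 137907 = 138570

138570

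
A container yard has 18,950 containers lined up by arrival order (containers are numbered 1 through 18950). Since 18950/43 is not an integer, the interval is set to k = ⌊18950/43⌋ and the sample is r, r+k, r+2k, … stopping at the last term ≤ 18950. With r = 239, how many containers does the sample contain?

k = ⌊18950/43⌋ = 440
Achieved size = ⌊(18950 − 239)/440⌋ + 1 = ⌊18711/440⌋ + 1 = 42 + 1 = 43
(last selection: 239 + 42×440 = 18719 ≤ 18950; next would be 19159 > 18950)

43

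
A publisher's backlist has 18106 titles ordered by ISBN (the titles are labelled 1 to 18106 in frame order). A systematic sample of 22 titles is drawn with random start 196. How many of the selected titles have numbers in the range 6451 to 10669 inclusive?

5

k = 18106/22 = 823
First selection ≥ 6451: 196 + ⌈(6451−196)/823⌉·823 = 196 + 8×823 = 6780
Last selection ≤ 10669: 196 + ⌊(10669−196)/823⌋·823 = 196 + 12×823 = 10072
Count = 12 − 8 + 1 = 5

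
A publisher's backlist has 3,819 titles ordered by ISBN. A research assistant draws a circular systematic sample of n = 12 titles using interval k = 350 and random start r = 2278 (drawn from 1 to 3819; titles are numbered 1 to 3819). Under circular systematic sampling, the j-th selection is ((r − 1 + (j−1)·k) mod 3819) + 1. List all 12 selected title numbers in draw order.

Selection 1: 2278
Selection 2: 2278 + 350 = 2628
Selection 3: 2628 + 350 = 2978
Selection 4: 2978 + 350 = 3328
Selection 5: 3328 + 350 = 3678
Selection 6: 3678 + 350 = 4028 → 4028 − 3819 = 209
Selection 7: 209 + 350 = 559
Selection 8: 559 + 350 = 909
Selection 9: 909 + 350 = 1259
Selection 10: 1259 + 350 = 1609
Selection 11: 1609 + 350 = 1959
Selection 12: 1959 + 350 = 2309

2278, 2628, 2978, 3328, 3678, 209, 559, 909, 1259, 1609, 1959, 2309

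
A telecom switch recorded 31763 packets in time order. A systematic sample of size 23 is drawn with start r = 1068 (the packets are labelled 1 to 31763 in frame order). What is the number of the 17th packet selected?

23164

k = 31763/23 = 1381
17th selection = r + (17−1)·k = 1068 + 16×1381 = 1068 + 22096 = 23164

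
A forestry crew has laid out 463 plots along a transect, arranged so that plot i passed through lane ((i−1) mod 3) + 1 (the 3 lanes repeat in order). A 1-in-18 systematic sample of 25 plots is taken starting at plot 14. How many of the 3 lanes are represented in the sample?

1

Consecutive selections differ by k = 18, so their lane numbers differ by 18 mod 3 = 0.
gcd(18, 3) = 3, so the sample visits 3/3 = 1 distinct residues mod 3.
Start 14 is lane 2; the lanes hit are 2.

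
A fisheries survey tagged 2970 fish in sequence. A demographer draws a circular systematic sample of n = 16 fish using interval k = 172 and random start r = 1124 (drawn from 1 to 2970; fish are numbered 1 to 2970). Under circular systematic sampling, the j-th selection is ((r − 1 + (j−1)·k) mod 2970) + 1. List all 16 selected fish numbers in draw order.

1124, 1296, 1468, 1640, 1812, 1984, 2156, 2328, 2500, 2672, 2844, 46, 218, 390, 562, 734

Selection 1: 1124
Selection 2: 1124 + 172 = 1296
Selection 3: 1296 + 172 = 1468
Selection 4: 1468 + 172 = 1640
Selection 5: 1640 + 172 = 1812
Selection 6: 1812 + 172 = 1984
Selection 7: 1984 + 172 = 2156
Selection 8: 2156 + 172 = 2328
Selection 9: 2328 + 172 = 2500
Selection 10: 2500 + 172 = 2672
Selection 11: 2672 + 172 = 2844
Selection 12: 2844 + 172 = 3016 → 3016 − 2970 = 46
Selection 13: 46 + 172 = 218
Selection 14: 218 + 172 = 390
Selection 15: 390 + 172 = 562
Selection 16: 562 + 172 = 734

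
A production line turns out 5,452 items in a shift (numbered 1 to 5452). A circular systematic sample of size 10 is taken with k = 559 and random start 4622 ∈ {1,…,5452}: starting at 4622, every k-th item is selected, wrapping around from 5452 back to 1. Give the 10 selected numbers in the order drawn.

4622, 5181, 288, 847, 1406, 1965, 2524, 3083, 3642, 4201

Selection 1: 4622
Selection 2: 4622 + 559 = 5181
Selection 3: 5181 + 559 = 5740 → 5740 − 5452 = 288
Selection 4: 288 + 559 = 847
Selection 5: 847 + 559 = 1406
Selection 6: 1406 + 559 = 1965
Selection 7: 1965 + 559 = 2524
Selection 8: 2524 + 559 = 3083
Selection 9: 3083 + 559 = 3642
Selection 10: 3642 + 559 = 4201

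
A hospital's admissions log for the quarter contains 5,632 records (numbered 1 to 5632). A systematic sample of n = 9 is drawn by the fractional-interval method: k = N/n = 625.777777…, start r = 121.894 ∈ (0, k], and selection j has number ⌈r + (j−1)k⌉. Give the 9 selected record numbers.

122, 748, 1374, 2000, 2626, 3251, 3877, 4503, 5129

j=1: r + 0k = 121.894 → ⌈·⌉ = 122
j=2: r + 1k = 747.671777… → ⌈·⌉ = 748
j=3: r + 2k = 1373.449555… → ⌈·⌉ = 1374
j=4: r + 3k = 1999.227333… → ⌈·⌉ = 2000
j=5: r + 4k = 2625.005111… → ⌈·⌉ = 2626
j=6: r + 5k = 3250.782888… → ⌈·⌉ = 3251
j=7: r + 6k = 3876.560666… → ⌈·⌉ = 3877
j=8: r + 7k = 4502.338444… → ⌈·⌉ = 4503
j=9: r + 8k = 5128.116222… → ⌈·⌉ = 5129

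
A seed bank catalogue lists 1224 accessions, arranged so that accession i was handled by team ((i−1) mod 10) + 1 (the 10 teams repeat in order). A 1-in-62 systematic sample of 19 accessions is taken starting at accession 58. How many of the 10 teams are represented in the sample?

Consecutive selections differ by k = 62, so their team numbers differ by 62 mod 10 = 2.
gcd(62, 10) = 2, so the sample visits 10/2 = 5 distinct residues mod 10.
Start 58 is team 8; the teams hit are 2, 4, 6, 8, 10.

5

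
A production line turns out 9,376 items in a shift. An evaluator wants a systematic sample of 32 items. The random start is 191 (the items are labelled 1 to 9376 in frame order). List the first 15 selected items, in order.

k = N/n = 9376/32 = 293
item 1: 191
item 2: 191 + 293 = 484
item 3: 484 + 293 = 777
item 4: 777 + 293 = 1070
item 5: 1070 + 293 = 1363
item 6: 1363 + 293 = 1656
item 7: 1656 + 293 = 1949
item 8: 1949 + 293 = 2242
item 9: 2242 + 293 = 2535
item 10: 2535 + 293 = 2828
item 11: 2828 + 293 = 3121
item 12: 3121 + 293 = 3414
item 13: 3414 + 293 = 3707
item 14: 3707 + 293 = 4000
item 15: 4000 + 293 = 4293

191, 484, 777, 1070, 1363, 1656, 1949, 2242, 2535, 2828, 3121, 3414, 3707, 4000, 4293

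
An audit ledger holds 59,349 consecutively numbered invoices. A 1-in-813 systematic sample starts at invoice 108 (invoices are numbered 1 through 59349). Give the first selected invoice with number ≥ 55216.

k = 813
Steps past start: ⌈(55216 − 108)/813⌉ = ⌈55108/813⌉ = 68
Selected invoice: 108 + 68×813 = 55392

55392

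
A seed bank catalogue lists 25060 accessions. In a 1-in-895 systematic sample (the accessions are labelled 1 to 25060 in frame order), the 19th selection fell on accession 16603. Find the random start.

493

k = 895
r = 16603 − (19−1)×895 = 16603 − 16110 = 493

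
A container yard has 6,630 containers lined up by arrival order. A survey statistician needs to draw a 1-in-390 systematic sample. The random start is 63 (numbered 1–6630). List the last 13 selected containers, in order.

1623, 2013, 2403, 2793, 3183, 3573, 3963, 4353, 4743, 5133, 5523, 5913, 6303

5th selection = 63 + 4×390 = 1623
6th: 1623 + 390 = 2013
7th: 2013 + 390 = 2403
8th: 2403 + 390 = 2793
9th: 2793 + 390 = 3183
10th: 3183 + 390 = 3573
11th: 3573 + 390 = 3963
12th: 3963 + 390 = 4353
13th: 4353 + 390 = 4743
14th: 4743 + 390 = 5133
15th: 5133 + 390 = 5523
16th: 5523 + 390 = 5913
17th: 5913 + 390 = 6303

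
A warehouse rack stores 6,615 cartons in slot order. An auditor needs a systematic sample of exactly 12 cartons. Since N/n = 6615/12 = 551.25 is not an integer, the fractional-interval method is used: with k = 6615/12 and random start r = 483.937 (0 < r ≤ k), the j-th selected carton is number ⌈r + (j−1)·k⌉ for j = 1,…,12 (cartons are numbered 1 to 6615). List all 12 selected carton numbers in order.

j=1: r + 0k = 483.937 → ⌈·⌉ = 484
j=2: r + 1k = 1035.187 → ⌈·⌉ = 1036
j=3: r + 2k = 1586.437 → ⌈·⌉ = 1587
j=4: r + 3k = 2137.687 → ⌈·⌉ = 2138
j=5: r + 4k = 2688.937 → ⌈·⌉ = 2689
j=6: r + 5k = 3240.187 → ⌈·⌉ = 3241
j=7: r + 6k = 3791.437 → ⌈·⌉ = 3792
j=8: r + 7k = 4342.687 → ⌈·⌉ = 4343
j=9: r + 8k = 4893.937 → ⌈·⌉ = 4894
j=10: r + 9k = 5445.187 → ⌈·⌉ = 5446
j=11: r + 10k = 5996.437 → ⌈·⌉ = 5997
j=12: r + 11k = 6547.687 → ⌈·⌉ = 6548

484, 1036, 1587, 2138, 2689, 3241, 3792, 4343, 4894, 5446, 5997, 6548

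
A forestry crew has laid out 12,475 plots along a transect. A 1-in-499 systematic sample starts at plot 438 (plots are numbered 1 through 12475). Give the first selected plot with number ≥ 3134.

3432

k = 499
Steps past start: ⌈(3134 − 438)/499⌉ = ⌈2696/499⌉ = 6
Selected plot: 438 + 6×499 = 3432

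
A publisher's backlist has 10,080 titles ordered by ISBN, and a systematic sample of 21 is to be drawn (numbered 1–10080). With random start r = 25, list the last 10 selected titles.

k = N/n = 10080/21 = 480
12th selection = 25 + 11×480 = 5305
13th: 5305 + 480 = 5785
14th: 5785 + 480 = 6265
15th: 6265 + 480 = 6745
16th: 6745 + 480 = 7225
17th: 7225 + 480 = 7705
18th: 7705 + 480 = 8185
19th: 8185 + 480 = 8665
20th: 8665 + 480 = 9145
21st: 9145 + 480 = 9625

5305, 5785, 6265, 6745, 7225, 7705, 8185, 8665, 9145, 9625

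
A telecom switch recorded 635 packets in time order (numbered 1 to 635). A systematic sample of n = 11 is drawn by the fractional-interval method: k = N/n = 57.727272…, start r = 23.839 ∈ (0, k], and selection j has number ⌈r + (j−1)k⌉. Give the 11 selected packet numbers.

j=1: r + 0k = 23.839 → ⌈·⌉ = 24
j=2: r + 1k = 81.566272… → ⌈·⌉ = 82
j=3: r + 2k = 139.293545… → ⌈·⌉ = 140
j=4: r + 3k = 197.020818… → ⌈·⌉ = 198
j=5: r + 4k = 254.748090… → ⌈·⌉ = 255
j=6: r + 5k = 312.475363… → ⌈·⌉ = 313
j=7: r + 6k = 370.202636… → ⌈·⌉ = 371
j=8: r + 7k = 427.929909… → ⌈·⌉ = 428
j=9: r + 8k = 485.657181… → ⌈·⌉ = 486
j=10: r + 9k = 543.384454… → ⌈·⌉ = 544
j=11: r + 10k = 601.111727… → ⌈·⌉ = 602

24, 82, 140, 198, 255, 313, 371, 428, 486, 544, 602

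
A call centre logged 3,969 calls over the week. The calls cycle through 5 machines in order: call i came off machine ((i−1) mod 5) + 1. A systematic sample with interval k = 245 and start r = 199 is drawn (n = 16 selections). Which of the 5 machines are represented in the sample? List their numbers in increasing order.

4

Consecutive selections differ by k = 245, so their machine numbers differ by 245 mod 5 = 0.
gcd(245, 5) = 5, so the sample visits 5/5 = 1 distinct residues mod 5.
Start 199 is machine 4; the machines hit are 4.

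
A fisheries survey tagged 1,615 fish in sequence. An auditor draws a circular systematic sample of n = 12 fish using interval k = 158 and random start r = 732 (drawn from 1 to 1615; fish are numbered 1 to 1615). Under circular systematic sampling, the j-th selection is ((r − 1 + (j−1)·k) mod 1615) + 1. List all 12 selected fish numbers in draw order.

732, 890, 1048, 1206, 1364, 1522, 65, 223, 381, 539, 697, 855

Selection 1: 732
Selection 2: 732 + 158 = 890
Selection 3: 890 + 158 = 1048
Selection 4: 1048 + 158 = 1206
Selection 5: 1206 + 158 = 1364
Selection 6: 1364 + 158 = 1522
Selection 7: 1522 + 158 = 1680 → 1680 − 1615 = 65
Selection 8: 65 + 158 = 223
Selection 9: 223 + 158 = 381
Selection 10: 381 + 158 = 539
Selection 11: 539 + 158 = 697
Selection 12: 697 + 158 = 855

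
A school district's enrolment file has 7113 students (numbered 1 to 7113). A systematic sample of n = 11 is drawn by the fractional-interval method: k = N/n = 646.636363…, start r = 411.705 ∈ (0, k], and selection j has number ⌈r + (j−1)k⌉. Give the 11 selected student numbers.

412, 1059, 1705, 2352, 2999, 3645, 4292, 4939, 5585, 6232, 6879

j=1: r + 0k = 411.705 → ⌈·⌉ = 412
j=2: r + 1k = 1058.341363… → ⌈·⌉ = 1059
j=3: r + 2k = 1704.977727… → ⌈·⌉ = 1705
j=4: r + 3k = 2351.614090… → ⌈·⌉ = 2352
j=5: r + 4k = 2998.250454… → ⌈·⌉ = 2999
j=6: r + 5k = 3644.886818… → ⌈·⌉ = 3645
j=7: r + 6k = 4291.523181… → ⌈·⌉ = 4292
j=8: r + 7k = 4938.159545… → ⌈·⌉ = 4939
j=9: r + 8k = 5584.795909… → ⌈·⌉ = 5585
j=10: r + 9k = 6231.432272… → ⌈·⌉ = 6232
j=11: r + 10k = 6878.068636… → ⌈·⌉ = 6879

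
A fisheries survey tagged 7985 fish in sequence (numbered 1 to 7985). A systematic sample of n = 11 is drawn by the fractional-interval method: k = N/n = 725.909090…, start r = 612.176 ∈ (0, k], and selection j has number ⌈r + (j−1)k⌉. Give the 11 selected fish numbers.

613, 1339, 2064, 2790, 3516, 4242, 4968, 5694, 6420, 7146, 7872

j=1: r + 0k = 612.176 → ⌈·⌉ = 613
j=2: r + 1k = 1338.085090… → ⌈·⌉ = 1339
j=3: r + 2k = 2063.994181… → ⌈·⌉ = 2064
j=4: r + 3k = 2789.903272… → ⌈·⌉ = 2790
j=5: r + 4k = 3515.812363… → ⌈·⌉ = 3516
j=6: r + 5k = 4241.721454… → ⌈·⌉ = 4242
j=7: r + 6k = 4967.630545… → ⌈·⌉ = 4968
j=8: r + 7k = 5693.539636… → ⌈·⌉ = 5694
j=9: r + 8k = 6419.448727… → ⌈·⌉ = 6420
j=10: r + 9k = 7145.357818… → ⌈·⌉ = 7146
j=11: r + 10k = 7871.266909… → ⌈·⌉ = 7872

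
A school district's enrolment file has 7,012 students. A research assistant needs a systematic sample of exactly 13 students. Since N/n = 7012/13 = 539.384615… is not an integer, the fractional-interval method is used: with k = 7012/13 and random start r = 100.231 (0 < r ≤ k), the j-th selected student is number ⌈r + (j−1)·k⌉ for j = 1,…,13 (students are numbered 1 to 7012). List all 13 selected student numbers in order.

j=1: r + 0k = 100.231 → ⌈·⌉ = 101
j=2: r + 1k = 639.615615… → ⌈·⌉ = 640
j=3: r + 2k = 1179.000230… → ⌈·⌉ = 1180
j=4: r + 3k = 1718.384846… → ⌈·⌉ = 1719
j=5: r + 4k = 2257.769461… → ⌈·⌉ = 2258
j=6: r + 5k = 2797.154076… → ⌈·⌉ = 2798
j=7: r + 6k = 3336.538692… → ⌈·⌉ = 3337
j=8: r + 7k = 3875.923307… → ⌈·⌉ = 3876
j=9: r + 8k = 4415.307923… → ⌈·⌉ = 4416
j=10: r + 9k = 4954.692538… → ⌈·⌉ = 4955
j=11: r + 10k = 5494.077153… → ⌈·⌉ = 5495
j=12: r + 11k = 6033.461769… → ⌈·⌉ = 6034
j=13: r + 12k = 6572.846384… → ⌈·⌉ = 6573

101, 640, 1180, 1719, 2258, 2798, 3337, 3876, 4416, 4955, 5495, 6034, 6573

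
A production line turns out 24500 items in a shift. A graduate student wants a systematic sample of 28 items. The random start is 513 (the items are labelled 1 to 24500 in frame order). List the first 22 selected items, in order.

513, 1388, 2263, 3138, 4013, 4888, 5763, 6638, 7513, 8388, 9263, 10138, 11013, 11888, 12763, 13638, 14513, 15388, 16263, 17138, 18013, 18888

k = N/n = 24500/28 = 875
item 1: 513
item 2: 513 + 875 = 1388
item 3: 1388 + 875 = 2263
item 4: 2263 + 875 = 3138
item 5: 3138 + 875 = 4013
item 6: 4013 + 875 = 4888
item 7: 4888 + 875 = 5763
item 8: 5763 + 875 = 6638
item 9: 6638 + 875 = 7513
item 10: 7513 + 875 = 8388
item 11: 8388 + 875 = 9263
item 12: 9263 + 875 = 10138
item 13: 10138 + 875 = 11013
item 14: 11013 + 875 = 11888
item 15: 11888 + 875 = 12763
item 16: 12763 + 875 = 13638
item 17: 13638 + 875 = 14513
item 18: 14513 + 875 = 15388
item 19: 15388 + 875 = 16263
item 20: 16263 + 875 = 17138
item 21: 17138 + 875 = 18013
item 22: 18013 + 875 = 18888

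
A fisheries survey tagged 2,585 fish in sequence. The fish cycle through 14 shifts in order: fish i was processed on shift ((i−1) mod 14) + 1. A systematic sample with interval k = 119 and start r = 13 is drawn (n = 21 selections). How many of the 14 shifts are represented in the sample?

Consecutive selections differ by k = 119, so their shift numbers differ by 119 mod 14 = 7.
gcd(119, 14) = 7, so the sample visits 14/7 = 2 distinct residues mod 14.
Start 13 is shift 13; the shifts hit are 6, 13.

2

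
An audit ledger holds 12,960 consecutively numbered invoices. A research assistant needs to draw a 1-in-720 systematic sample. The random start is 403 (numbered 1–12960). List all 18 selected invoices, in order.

invoice 1: 403
invoice 2: 403 + 720 = 1123
invoice 3: 1123 + 720 = 1843
invoice 4: 1843 + 720 = 2563
invoice 5: 2563 + 720 = 3283
invoice 6: 3283 + 720 = 4003
invoice 7: 4003 + 720 = 4723
invoice 8: 4723 + 720 = 5443
invoice 9: 5443 + 720 = 6163
invoice 10: 6163 + 720 = 6883
invoice 11: 6883 + 720 = 7603
invoice 12: 7603 + 720 = 8323
invoice 13: 8323 + 720 = 9043
invoice 14: 9043 + 720 = 9763
invoice 15: 9763 + 720 = 10483
invoice 16: 10483 + 720 = 11203
invoice 17: 11203 + 720 = 11923
invoice 18: 11923 + 720 = 12643

403, 1123, 1843, 2563, 3283, 4003, 4723, 5443, 6163, 6883, 7603, 8323, 9043, 9763, 10483, 11203, 11923, 12643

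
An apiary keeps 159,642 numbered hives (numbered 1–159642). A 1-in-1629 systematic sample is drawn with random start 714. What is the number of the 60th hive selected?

96825

k = 1629
60th selection = r + (60−1)·k = 714 + 59×1629 = 714 + 96111 = 96825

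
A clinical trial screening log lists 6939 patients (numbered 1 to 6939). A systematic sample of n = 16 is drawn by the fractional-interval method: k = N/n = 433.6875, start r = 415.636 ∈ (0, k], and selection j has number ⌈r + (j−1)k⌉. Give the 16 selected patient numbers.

j=1: r + 0k = 415.636 → ⌈·⌉ = 416
j=2: r + 1k = 849.3235 → ⌈·⌉ = 850
j=3: r + 2k = 1283.011 → ⌈·⌉ = 1284
j=4: r + 3k = 1716.6985 → ⌈·⌉ = 1717
j=5: r + 4k = 2150.386 → ⌈·⌉ = 2151
j=6: r + 5k = 2584.0735 → ⌈·⌉ = 2585
j=7: r + 6k = 3017.761 → ⌈·⌉ = 3018
j=8: r + 7k = 3451.4485 → ⌈·⌉ = 3452
j=9: r + 8k = 3885.136 → ⌈·⌉ = 3886
j=10: r + 9k = 4318.8235 → ⌈·⌉ = 4319
j=11: r + 10k = 4752.511 → ⌈·⌉ = 4753
j=12: r + 11k = 5186.1985 → ⌈·⌉ = 5187
j=13: r + 12k = 5619.886 → ⌈·⌉ = 5620
j=14: r + 13k = 6053.5735 → ⌈·⌉ = 6054
j=15: r + 14k = 6487.261 → ⌈·⌉ = 6488
j=16: r + 15k = 6920.9485 → ⌈·⌉ = 6921

416, 850, 1284, 1717, 2151, 2585, 3018, 3452, 3886, 4319, 4753, 5187, 5620, 6054, 6488, 6921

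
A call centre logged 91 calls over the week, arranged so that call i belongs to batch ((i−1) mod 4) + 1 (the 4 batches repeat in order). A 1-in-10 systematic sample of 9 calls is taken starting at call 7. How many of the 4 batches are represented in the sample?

Consecutive selections differ by k = 10, so their batch numbers differ by 10 mod 4 = 2.
gcd(10, 4) = 2, so the sample visits 4/2 = 2 distinct residues mod 4.
Start 7 is batch 3; the batches hit are 1, 3.

2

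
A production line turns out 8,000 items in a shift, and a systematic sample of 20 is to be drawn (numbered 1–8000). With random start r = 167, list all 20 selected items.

167, 567, 967, 1367, 1767, 2167, 2567, 2967, 3367, 3767, 4167, 4567, 4967, 5367, 5767, 6167, 6567, 6967, 7367, 7767

k = N/n = 8000/20 = 400
item 1: 167
item 2: 167 + 400 = 567
item 3: 567 + 400 = 967
item 4: 967 + 400 = 1367
item 5: 1367 + 400 = 1767
item 6: 1767 + 400 = 2167
item 7: 2167 + 400 = 2567
item 8: 2567 + 400 = 2967
item 9: 2967 + 400 = 3367
item 10: 3367 + 400 = 3767
item 11: 3767 + 400 = 4167
item 12: 4167 + 400 = 4567
item 13: 4567 + 400 = 4967
item 14: 4967 + 400 = 5367
item 15: 5367 + 400 = 5767
item 16: 5767 + 400 = 6167
item 17: 6167 + 400 = 6567
item 18: 6567 + 400 = 6967
item 19: 6967 + 400 = 7367
item 20: 7367 + 400 = 7767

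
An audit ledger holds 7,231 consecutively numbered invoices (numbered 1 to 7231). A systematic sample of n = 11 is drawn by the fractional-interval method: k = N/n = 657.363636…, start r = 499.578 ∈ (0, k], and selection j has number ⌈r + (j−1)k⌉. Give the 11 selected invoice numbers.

j=1: r + 0k = 499.578 → ⌈·⌉ = 500
j=2: r + 1k = 1156.941636… → ⌈·⌉ = 1157
j=3: r + 2k = 1814.305272… → ⌈·⌉ = 1815
j=4: r + 3k = 2471.668909… → ⌈·⌉ = 2472
j=5: r + 4k = 3129.032545… → ⌈·⌉ = 3130
j=6: r + 5k = 3786.396181… → ⌈·⌉ = 3787
j=7: r + 6k = 4443.759818… → ⌈·⌉ = 4444
j=8: r + 7k = 5101.123454… → ⌈·⌉ = 5102
j=9: r + 8k = 5758.487090… → ⌈·⌉ = 5759
j=10: r + 9k = 6415.850727… → ⌈·⌉ = 6416
j=11: r + 10k = 7073.214363… → ⌈·⌉ = 7074

500, 1157, 1815, 2472, 3130, 3787, 4444, 5102, 5759, 6416, 7074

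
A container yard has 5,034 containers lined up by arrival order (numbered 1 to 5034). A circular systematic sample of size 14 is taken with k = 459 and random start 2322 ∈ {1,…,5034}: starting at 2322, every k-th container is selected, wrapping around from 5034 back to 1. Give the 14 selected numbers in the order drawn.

Selection 1: 2322
Selection 2: 2322 + 459 = 2781
Selection 3: 2781 + 459 = 3240
Selection 4: 3240 + 459 = 3699
Selection 5: 3699 + 459 = 4158
Selection 6: 4158 + 459 = 4617
Selection 7: 4617 + 459 = 5076 → 5076 − 5034 = 42
Selection 8: 42 + 459 = 501
Selection 9: 501 + 459 = 960
Selection 10: 960 + 459 = 1419
Selection 11: 1419 + 459 = 1878
Selection 12: 1878 + 459 = 2337
Selection 13: 2337 + 459 = 2796
Selection 14: 2796 + 459 = 3255

2322, 2781, 3240, 3699, 4158, 4617, 42, 501, 960, 1419, 1878, 2337, 2796, 3255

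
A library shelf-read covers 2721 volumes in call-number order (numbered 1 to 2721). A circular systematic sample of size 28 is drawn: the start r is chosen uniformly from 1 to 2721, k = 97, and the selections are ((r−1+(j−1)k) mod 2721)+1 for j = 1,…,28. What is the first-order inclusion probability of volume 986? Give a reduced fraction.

28/2721

For each position j, as r ranges over 1…2721 the j-th selection hits every volume exactly once, so volume 986 is selected for exactly 28 of the 2721 starts.
Inclusion probability = 28/2721.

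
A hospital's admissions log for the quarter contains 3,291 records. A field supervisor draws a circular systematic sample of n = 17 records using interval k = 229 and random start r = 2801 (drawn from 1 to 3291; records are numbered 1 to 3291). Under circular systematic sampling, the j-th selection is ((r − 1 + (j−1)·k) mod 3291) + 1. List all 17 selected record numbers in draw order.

Selection 1: 2801
Selection 2: 2801 + 229 = 3030
Selection 3: 3030 + 229 = 3259
Selection 4: 3259 + 229 = 3488 → 3488 − 3291 = 197
Selection 5: 197 + 229 = 426
Selection 6: 426 + 229 = 655
Selection 7: 655 + 229 = 884
Selection 8: 884 + 229 = 1113
Selection 9: 1113 + 229 = 1342
Selection 10: 1342 + 229 = 1571
Selection 11: 1571 + 229 = 1800
Selection 12: 1800 + 229 = 2029
Selection 13: 2029 + 229 = 2258
Selection 14: 2258 + 229 = 2487
Selection 15: 2487 + 229 = 2716
Selection 16: 2716 + 229 = 2945
Selection 17: 2945 + 229 = 3174

2801, 3030, 3259, 197, 426, 655, 884, 1113, 1342, 1571, 1800, 2029, 2258, 2487, 2716, 2945, 3174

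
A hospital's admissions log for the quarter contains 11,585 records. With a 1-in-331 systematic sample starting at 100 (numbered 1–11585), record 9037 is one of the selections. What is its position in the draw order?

k = 331
position = (9037 − 100)/331 + 1 = 8937/331 + 1 = 27 + 1 = 28

28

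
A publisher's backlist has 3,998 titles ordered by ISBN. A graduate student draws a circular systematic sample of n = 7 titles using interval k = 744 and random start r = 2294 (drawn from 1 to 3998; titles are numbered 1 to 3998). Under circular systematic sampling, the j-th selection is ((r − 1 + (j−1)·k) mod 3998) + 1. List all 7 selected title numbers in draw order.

2294, 3038, 3782, 528, 1272, 2016, 2760

Selection 1: 2294
Selection 2: 2294 + 744 = 3038
Selection 3: 3038 + 744 = 3782
Selection 4: 3782 + 744 = 4526 → 4526 − 3998 = 528
Selection 5: 528 + 744 = 1272
Selection 6: 1272 + 744 = 2016
Selection 7: 2016 + 744 = 2760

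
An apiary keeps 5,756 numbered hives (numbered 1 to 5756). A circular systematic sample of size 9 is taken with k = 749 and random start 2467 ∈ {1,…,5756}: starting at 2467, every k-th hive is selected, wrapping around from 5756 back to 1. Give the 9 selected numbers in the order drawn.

Selection 1: 2467
Selection 2: 2467 + 749 = 3216
Selection 3: 3216 + 749 = 3965
Selection 4: 3965 + 749 = 4714
Selection 5: 4714 + 749 = 5463
Selection 6: 5463 + 749 = 6212 → 6212 − 5756 = 456
Selection 7: 456 + 749 = 1205
Selection 8: 1205 + 749 = 1954
Selection 9: 1954 + 749 = 2703

2467, 3216, 3965, 4714, 5463, 456, 1205, 1954, 2703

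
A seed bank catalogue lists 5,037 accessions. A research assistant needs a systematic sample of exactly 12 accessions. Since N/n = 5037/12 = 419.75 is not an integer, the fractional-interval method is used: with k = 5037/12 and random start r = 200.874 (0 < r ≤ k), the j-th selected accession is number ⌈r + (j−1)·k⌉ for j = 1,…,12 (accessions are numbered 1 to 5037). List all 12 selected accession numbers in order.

201, 621, 1041, 1461, 1880, 2300, 2720, 3140, 3559, 3979, 4399, 4819

j=1: r + 0k = 200.874 → ⌈·⌉ = 201
j=2: r + 1k = 620.624 → ⌈·⌉ = 621
j=3: r + 2k = 1040.374 → ⌈·⌉ = 1041
j=4: r + 3k = 1460.124 → ⌈·⌉ = 1461
j=5: r + 4k = 1879.874 → ⌈·⌉ = 1880
j=6: r + 5k = 2299.624 → ⌈·⌉ = 2300
j=7: r + 6k = 2719.374 → ⌈·⌉ = 2720
j=8: r + 7k = 3139.124 → ⌈·⌉ = 3140
j=9: r + 8k = 3558.874 → ⌈·⌉ = 3559
j=10: r + 9k = 3978.624 → ⌈·⌉ = 3979
j=11: r + 10k = 4398.374 → ⌈·⌉ = 4399
j=12: r + 11k = 4818.124 → ⌈·⌉ = 4819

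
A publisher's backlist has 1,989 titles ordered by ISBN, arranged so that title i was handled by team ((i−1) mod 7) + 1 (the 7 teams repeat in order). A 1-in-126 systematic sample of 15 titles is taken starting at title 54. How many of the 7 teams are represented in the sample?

Consecutive selections differ by k = 126, so their team numbers differ by 126 mod 7 = 0.
gcd(126, 7) = 7, so the sample visits 7/7 = 1 distinct residues mod 7.
Start 54 is team 5; the teams hit are 5.

1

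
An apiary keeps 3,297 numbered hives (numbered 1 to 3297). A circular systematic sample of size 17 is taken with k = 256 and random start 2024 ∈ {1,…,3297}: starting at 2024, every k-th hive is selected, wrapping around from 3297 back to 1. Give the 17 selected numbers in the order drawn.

Selection 1: 2024
Selection 2: 2024 + 256 = 2280
Selection 3: 2280 + 256 = 2536
Selection 4: 2536 + 256 = 2792
Selection 5: 2792 + 256 = 3048
Selection 6: 3048 + 256 = 3304 → 3304 − 3297 = 7
Selection 7: 7 + 256 = 263
Selection 8: 263 + 256 = 519
Selection 9: 519 + 256 = 775
Selection 10: 775 + 256 = 1031
Selection 11: 1031 + 256 = 1287
Selection 12: 1287 + 256 = 1543
Selection 13: 1543 + 256 = 1799
Selection 14: 1799 + 256 = 2055
Selection 15: 2055 + 256 = 2311
Selection 16: 2311 + 256 = 2567
Selection 17: 2567 + 256 = 2823

2024, 2280, 2536, 2792, 3048, 7, 263, 519, 775, 1031, 1287, 1543, 1799, 2055, 2311, 2567, 2823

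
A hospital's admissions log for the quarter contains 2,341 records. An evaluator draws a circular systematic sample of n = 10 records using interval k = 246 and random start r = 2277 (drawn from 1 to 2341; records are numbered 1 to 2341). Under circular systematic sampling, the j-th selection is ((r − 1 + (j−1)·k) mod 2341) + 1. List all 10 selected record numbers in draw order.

Selection 1: 2277
Selection 2: 2277 + 246 = 2523 → 2523 − 2341 = 182
Selection 3: 182 + 246 = 428
Selection 4: 428 + 246 = 674
Selection 5: 674 + 246 = 920
Selection 6: 920 + 246 = 1166
Selection 7: 1166 + 246 = 1412
Selection 8: 1412 + 246 = 1658
Selection 9: 1658 + 246 = 1904
Selection 10: 1904 + 246 = 2150

2277, 182, 428, 674, 920, 1166, 1412, 1658, 1904, 2150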